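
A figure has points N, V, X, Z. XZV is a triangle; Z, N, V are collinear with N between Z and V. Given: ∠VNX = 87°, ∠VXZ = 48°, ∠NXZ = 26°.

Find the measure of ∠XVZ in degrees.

1. ∠XNZ = 93°  [linear pair at N on ZV]
2. ∠NZX = 61°  [△XZN]
3. ∠VZX = 61°  [N on ray ZV]
4. ∠XVZ = 71°  [△XZV]

∠XVZ = 71°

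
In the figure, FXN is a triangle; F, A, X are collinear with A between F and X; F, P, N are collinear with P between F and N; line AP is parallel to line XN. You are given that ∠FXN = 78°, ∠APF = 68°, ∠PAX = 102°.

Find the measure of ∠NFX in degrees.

∠NFX = 34°

1. ∠FAP = 78°  [AP∥XN, corresponding at A]
2. ∠AFP = 34°  [△FAP]
3. ∠NFX = 34°  [A on FX, P on FN]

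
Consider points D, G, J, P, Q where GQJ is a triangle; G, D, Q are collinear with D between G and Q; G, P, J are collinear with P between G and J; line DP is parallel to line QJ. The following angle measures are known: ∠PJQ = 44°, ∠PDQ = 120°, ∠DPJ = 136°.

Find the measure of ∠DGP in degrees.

∠DGP = 76°

1. ∠GDP = 60°  [linear pair at D on GQ]
2. ∠DPG = 44°  [linear pair at P on GJ]
3. ∠DGP = 76°  [△GDP]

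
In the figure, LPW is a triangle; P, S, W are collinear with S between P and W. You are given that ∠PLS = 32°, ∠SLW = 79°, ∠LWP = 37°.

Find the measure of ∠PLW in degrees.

∠PLW = 111°

1. ∠LWS = 37°  [S on ray WP]
2. ∠LSW = 64°  [△LSW]
3. ∠LSP = 116°  [linear pair at S on PW]
4. ∠LPS = 32°  [△LPS]
5. ∠LPW = 32°  [S on ray PW]
6. ∠PLW = 111°  [△LPW]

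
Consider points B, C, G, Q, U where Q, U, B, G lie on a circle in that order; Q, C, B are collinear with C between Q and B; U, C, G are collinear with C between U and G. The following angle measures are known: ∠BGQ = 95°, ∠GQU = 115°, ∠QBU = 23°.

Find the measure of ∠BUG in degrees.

∠BUG = 43°

1. ∠BUQ = 85°  [cyclic QUBG, opposite ∠U+∠G]
2. ∠GBU = 65°  [cyclic QUBG, opposite ∠Q+∠B]
3. ∠BQU = 72°  [△QUB]
4. ∠BGU = 72°  [same arc UB]
5. ∠BUG = 43°  [△UBG]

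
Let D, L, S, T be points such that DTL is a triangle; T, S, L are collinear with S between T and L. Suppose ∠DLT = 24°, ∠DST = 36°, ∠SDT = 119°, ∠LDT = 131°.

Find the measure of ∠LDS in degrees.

1. ∠DLS = 24°  [S on ray LT]
2. ∠DSL = 144°  [linear pair at S on TL]
3. ∠LDS = 12°  [△DSL]

∠LDS = 12°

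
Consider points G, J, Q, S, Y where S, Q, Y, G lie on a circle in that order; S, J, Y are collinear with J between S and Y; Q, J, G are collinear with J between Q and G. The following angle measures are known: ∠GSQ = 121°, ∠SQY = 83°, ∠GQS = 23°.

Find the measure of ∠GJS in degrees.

1. ∠QGS = 36°  [△SQG]
2. ∠SGY = 97°  [cyclic SQYG, opposite ∠Q+∠G]
3. ∠GYS = 23°  [same arc SG]
4. ∠GSY = 60°  [△SYG]
5. ∠GJS = 84°  [△SJG]

∠GJS = 84°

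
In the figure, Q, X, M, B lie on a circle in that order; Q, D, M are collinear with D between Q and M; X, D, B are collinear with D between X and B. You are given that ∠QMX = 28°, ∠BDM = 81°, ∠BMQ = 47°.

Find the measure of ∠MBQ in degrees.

1. ∠QBX = 28°  [same arc QX]
2. ∠BDQ = 99°  [linear pair at D on QM]
3. ∠BQM = 53°  [△QDB]
4. ∠MBQ = 80°  [△QMB]

∠MBQ = 80°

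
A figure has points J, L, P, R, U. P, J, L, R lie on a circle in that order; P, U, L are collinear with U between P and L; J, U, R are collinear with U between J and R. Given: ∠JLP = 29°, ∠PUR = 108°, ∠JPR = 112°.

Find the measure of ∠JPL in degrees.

∠JPL = 69°

1. ∠JRP = 29°  [same arc PJ]
2. ∠JUL = 108°  [vertical angles at U]
3. ∠PJR = 39°  [△PJR]
4. ∠JUP = 72°  [linear pair at U on PL]
5. ∠JPL = 69°  [△PUJ]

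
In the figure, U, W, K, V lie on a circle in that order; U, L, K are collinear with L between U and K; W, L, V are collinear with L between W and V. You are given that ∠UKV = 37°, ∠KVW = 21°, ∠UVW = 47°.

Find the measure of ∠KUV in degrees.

∠KUV = 75°

1. ∠KLV = 122°  [△KLV]
2. ∠ULV = 58°  [linear pair at L on UK]
3. ∠KUV = 75°  [△ULV]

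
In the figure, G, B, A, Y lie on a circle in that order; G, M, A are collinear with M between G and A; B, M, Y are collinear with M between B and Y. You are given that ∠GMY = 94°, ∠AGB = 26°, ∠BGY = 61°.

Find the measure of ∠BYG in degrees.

∠BYG = 51°

1. ∠AMB = 94°  [vertical angles at M]
2. ∠BMG = 86°  [linear pair at M on GA]
3. ∠GBY = 68°  [△GMB]
4. ∠BYG = 51°  [△GBY]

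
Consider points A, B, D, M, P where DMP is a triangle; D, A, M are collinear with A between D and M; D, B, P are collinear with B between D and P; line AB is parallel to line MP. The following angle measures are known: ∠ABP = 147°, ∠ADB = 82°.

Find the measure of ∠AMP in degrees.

1. ∠ABD = 33°  [linear pair at B on DP]
2. ∠BAD = 65°  [△DAB]
3. ∠BAM = 115°  [linear pair at A on DM]
4. ∠AMP = 65°  [AB∥MP, co-interior at M–A]

∠AMP = 65°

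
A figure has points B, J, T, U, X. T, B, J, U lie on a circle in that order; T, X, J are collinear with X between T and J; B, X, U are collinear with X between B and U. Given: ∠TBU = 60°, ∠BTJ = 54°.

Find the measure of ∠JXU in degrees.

∠JXU = 66°

1. ∠TJU = 60°  [same arc TU]
2. ∠BUJ = 54°  [same arc BJ]
3. ∠JXU = 66°  [△JXU]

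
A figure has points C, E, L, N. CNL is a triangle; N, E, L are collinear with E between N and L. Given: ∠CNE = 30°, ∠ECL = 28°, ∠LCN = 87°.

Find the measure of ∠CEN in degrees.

∠CEN = 91°

1. ∠CNL = 30°  [E on ray NL]
2. ∠CLN = 63°  [△CNL]
3. ∠CLE = 63°  [E on ray LN]
4. ∠CEL = 89°  [△CEL]
5. ∠CEN = 91°  [linear pair at E on NL]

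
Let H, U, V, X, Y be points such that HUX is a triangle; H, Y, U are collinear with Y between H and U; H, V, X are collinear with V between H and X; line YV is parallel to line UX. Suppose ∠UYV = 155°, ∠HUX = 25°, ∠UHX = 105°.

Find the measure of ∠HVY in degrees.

1. ∠HYV = 25°  [linear pair at Y on HU]
2. ∠VHY = 105°  [Y on HU, V on HX]
3. ∠HVY = 50°  [△HYV]

∠HVY = 50°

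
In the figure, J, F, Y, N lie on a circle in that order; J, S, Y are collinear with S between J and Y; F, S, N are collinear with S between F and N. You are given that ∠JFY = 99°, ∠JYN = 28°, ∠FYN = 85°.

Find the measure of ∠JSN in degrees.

∠JSN = 52°

1. ∠JNY = 81°  [cyclic JFYN, opposite ∠F+∠N]
2. ∠JFN = 28°  [same arc JN]
3. ∠NJY = 71°  [△JYN]
4. ∠FJN = 95°  [cyclic JFYN, opposite ∠J+∠Y]
5. ∠FNJ = 57°  [△JFN]
6. ∠JSN = 52°  [△JSN]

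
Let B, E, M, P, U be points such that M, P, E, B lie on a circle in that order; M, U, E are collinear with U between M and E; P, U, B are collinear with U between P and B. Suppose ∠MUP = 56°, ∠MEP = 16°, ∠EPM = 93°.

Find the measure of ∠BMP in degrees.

∠BMP = 111°

1. ∠MBP = 16°  [same arc MP]
2. ∠EMP = 71°  [△MPE]
3. ∠BPM = 53°  [△MUP]
4. ∠BMP = 111°  [△MPB]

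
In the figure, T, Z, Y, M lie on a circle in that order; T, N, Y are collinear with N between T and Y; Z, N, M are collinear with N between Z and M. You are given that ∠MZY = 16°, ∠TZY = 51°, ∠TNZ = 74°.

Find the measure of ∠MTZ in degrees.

1. ∠MTY = 16°  [same arc YM]
2. ∠TMY = 129°  [cyclic TZYM, opposite ∠Z+∠M]
3. ∠MNY = 74°  [vertical angles at N]
4. ∠MYT = 35°  [△TYM]
5. ∠MNT = 106°  [linear pair at N on TY]
6. ∠MZT = 35°  [same arc TM]
7. ∠TMZ = 58°  [△TNM]
8. ∠MTZ = 87°  [△TZM]

∠MTZ = 87°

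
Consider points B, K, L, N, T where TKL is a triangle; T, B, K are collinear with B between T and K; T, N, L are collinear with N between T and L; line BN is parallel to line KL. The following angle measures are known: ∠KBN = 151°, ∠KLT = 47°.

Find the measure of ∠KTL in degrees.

1. ∠NBT = 29°  [linear pair at B on TK]
2. ∠BNT = 47°  [BN∥KL, corresponding at N]
3. ∠BTN = 104°  [△TBN]
4. ∠KTL = 104°  [B on TK, N on TL]

∠KTL = 104°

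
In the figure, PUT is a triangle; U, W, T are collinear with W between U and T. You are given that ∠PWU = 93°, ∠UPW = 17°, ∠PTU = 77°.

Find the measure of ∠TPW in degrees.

∠TPW = 16°

1. ∠PWT = 87°  [linear pair at W on UT]
2. ∠PTW = 77°  [W on ray TU]
3. ∠TPW = 16°  [△PWT]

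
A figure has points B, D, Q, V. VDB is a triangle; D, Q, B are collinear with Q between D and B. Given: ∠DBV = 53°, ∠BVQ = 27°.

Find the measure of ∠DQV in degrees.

1. ∠QBV = 53°  [Q on ray BD]
2. ∠BQV = 100°  [△VQB]
3. ∠DQV = 80°  [linear pair at Q on DB]

∠DQV = 80°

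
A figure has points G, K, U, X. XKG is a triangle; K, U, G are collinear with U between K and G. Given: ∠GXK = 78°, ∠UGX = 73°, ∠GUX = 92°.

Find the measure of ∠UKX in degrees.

1. ∠KGX = 73°  [U on ray GK]
2. ∠GKX = 29°  [△XKG]
3. ∠UKX = 29°  [U on ray KG]

∠UKX = 29°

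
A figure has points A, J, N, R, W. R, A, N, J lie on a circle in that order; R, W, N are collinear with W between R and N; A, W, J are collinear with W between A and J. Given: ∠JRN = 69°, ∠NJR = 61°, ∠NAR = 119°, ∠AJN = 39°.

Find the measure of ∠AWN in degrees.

1. ∠JAN = 69°  [same arc NJ]
2. ∠ARN = 39°  [same arc AN]
3. ∠ANR = 22°  [△RAN]
4. ∠AWN = 89°  [△AWN]

∠AWN = 89°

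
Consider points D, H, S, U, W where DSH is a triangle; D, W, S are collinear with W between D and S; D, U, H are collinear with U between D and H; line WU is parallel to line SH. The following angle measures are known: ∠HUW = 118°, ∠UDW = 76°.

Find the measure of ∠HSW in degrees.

1. ∠DUW = 62°  [linear pair at U on DH]
2. ∠DWU = 42°  [△DWU]
3. ∠SWU = 138°  [linear pair at W on DS]
4. ∠HSW = 42°  [WU∥SH, co-interior at S–W]

∠HSW = 42°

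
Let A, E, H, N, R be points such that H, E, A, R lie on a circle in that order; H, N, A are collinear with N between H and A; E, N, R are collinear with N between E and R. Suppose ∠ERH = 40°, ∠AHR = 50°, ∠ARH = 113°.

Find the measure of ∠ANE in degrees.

1. ∠EAH = 40°  [same arc HE]
2. ∠AER = 50°  [same arc AR]
3. ∠ANE = 90°  [△ENA]

∠ANE = 90°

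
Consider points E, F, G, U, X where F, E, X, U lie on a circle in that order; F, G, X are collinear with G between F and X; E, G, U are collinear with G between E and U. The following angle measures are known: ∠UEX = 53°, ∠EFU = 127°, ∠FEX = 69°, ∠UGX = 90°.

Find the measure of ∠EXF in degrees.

1. ∠UFX = 53°  [same arc XU]
2. ∠FGU = 90°  [linear pair at G on FX]
3. ∠EUF = 37°  [△FGU]
4. ∠EXF = 37°  [same arc FE]

∠EXF = 37°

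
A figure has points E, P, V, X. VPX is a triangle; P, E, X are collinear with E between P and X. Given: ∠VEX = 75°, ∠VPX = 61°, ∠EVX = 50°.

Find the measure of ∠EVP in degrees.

∠EVP = 14°

1. ∠PEV = 105°  [linear pair at E on PX]
2. ∠EPV = 61°  [E on ray PX]
3. ∠EVP = 14°  [△VPE]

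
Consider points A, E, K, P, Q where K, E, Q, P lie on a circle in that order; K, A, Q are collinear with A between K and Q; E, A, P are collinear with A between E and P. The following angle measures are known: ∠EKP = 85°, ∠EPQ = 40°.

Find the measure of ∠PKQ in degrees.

1. ∠EQP = 95°  [cyclic KEQP, opposite ∠K+∠Q]
2. ∠PEQ = 45°  [△EQP]
3. ∠PKQ = 45°  [same arc QP]

∠PKQ = 45°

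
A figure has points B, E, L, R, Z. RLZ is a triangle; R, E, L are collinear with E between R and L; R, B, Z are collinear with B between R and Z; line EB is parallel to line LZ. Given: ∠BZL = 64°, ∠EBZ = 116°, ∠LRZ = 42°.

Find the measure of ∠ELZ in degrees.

∠ELZ = 74°

1. ∠LZR = 64°  [B on ray ZR]
2. ∠RLZ = 74°  [△RLZ]
3. ∠ELZ = 74°  [E on ray LR]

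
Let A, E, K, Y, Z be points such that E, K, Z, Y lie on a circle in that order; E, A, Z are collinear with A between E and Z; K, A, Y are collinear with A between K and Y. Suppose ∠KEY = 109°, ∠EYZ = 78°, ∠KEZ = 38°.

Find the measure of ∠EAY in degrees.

1. ∠KZY = 71°  [cyclic EKZY, opposite ∠E+∠Z]
2. ∠EKZ = 102°  [cyclic EKZY, opposite ∠K+∠Y]
3. ∠KYZ = 38°  [same arc KZ]
4. ∠EZK = 40°  [△EKZ]
5. ∠YKZ = 71°  [△KZY]
6. ∠EYK = 40°  [same arc EK]
7. ∠YEZ = 71°  [same arc ZY]
8. ∠EAY = 69°  [△EAY]

∠EAY = 69°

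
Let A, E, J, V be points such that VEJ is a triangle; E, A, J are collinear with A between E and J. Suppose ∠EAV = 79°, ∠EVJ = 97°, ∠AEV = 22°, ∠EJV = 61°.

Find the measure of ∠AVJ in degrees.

∠AVJ = 18°

1. ∠JAV = 101°  [linear pair at A on EJ]
2. ∠AJV = 61°  [A on ray JE]
3. ∠AVJ = 18°  [△VAJ]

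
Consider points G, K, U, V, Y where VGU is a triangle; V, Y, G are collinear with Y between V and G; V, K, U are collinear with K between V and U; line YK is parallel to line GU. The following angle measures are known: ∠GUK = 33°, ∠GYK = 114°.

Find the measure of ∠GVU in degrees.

1. ∠GUV = 33°  [K on ray UV]
2. ∠KYV = 66°  [linear pair at Y on VG]
3. ∠VKY = 33°  [YK∥GU, corresponding at K]
4. ∠KVY = 81°  [△VYK]
5. ∠GVU = 81°  [Y on VG, K on VU]

∠GVU = 81°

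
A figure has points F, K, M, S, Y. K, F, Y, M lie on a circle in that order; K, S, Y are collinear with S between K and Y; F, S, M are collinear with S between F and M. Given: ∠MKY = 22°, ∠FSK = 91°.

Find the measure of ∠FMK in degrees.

∠FMK = 69°

1. ∠MFY = 22°  [same arc YM]
2. ∠FSY = 89°  [linear pair at S on KY]
3. ∠FYK = 69°  [△FSY]
4. ∠FMK = 69°  [same arc KF]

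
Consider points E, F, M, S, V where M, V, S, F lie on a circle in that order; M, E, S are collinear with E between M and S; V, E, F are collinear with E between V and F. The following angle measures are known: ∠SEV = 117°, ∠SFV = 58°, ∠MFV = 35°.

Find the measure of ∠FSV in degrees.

∠FSV = 94°

1. ∠MSV = 35°  [same arc MV]
2. ∠FVS = 28°  [△VES]
3. ∠FSV = 94°  [△VSF]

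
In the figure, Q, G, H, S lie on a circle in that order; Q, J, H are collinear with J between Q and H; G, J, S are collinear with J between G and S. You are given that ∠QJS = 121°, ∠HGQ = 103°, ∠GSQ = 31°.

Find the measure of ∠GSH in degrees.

1. ∠HJS = 59°  [linear pair at J on QH]
2. ∠HQS = 28°  [△QJS]
3. ∠HSQ = 77°  [cyclic QGHS, opposite ∠G+∠S]
4. ∠QHS = 75°  [△QHS]
5. ∠GSH = 46°  [△HJS]

∠GSH = 46°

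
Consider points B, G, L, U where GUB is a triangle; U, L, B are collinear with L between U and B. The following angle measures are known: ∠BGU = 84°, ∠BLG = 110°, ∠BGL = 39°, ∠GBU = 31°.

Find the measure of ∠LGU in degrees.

∠LGU = 45°

1. ∠BUG = 65°  [△GUB]
2. ∠GLU = 70°  [linear pair at L on UB]
3. ∠GUL = 65°  [L on ray UB]
4. ∠LGU = 45°  [△GUL]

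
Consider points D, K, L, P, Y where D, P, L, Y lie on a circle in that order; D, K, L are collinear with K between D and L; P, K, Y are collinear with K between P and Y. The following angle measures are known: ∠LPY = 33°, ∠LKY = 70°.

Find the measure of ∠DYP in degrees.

∠DYP = 37°

1. ∠LDY = 33°  [same arc LY]
2. ∠DKY = 110°  [linear pair at K on DL]
3. ∠DYP = 37°  [△DKY]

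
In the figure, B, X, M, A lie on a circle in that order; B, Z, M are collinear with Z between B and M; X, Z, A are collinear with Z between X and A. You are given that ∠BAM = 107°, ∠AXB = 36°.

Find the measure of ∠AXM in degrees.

∠AXM = 37°

1. ∠AMB = 36°  [same arc BA]
2. ∠ABM = 37°  [△BMA]
3. ∠AXM = 37°  [same arc MA]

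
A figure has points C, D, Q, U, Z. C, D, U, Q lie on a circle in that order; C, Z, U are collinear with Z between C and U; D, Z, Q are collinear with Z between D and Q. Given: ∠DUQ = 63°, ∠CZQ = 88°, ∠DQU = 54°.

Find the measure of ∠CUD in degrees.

1. ∠QDU = 63°  [△DUQ]
2. ∠DZU = 88°  [vertical angles at Z]
3. ∠CUD = 29°  [△DZU]

∠CUD = 29°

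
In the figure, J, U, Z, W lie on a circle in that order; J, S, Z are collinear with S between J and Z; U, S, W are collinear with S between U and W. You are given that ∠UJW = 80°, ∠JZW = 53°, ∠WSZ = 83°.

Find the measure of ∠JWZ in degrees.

∠JWZ = 91°

1. ∠JUW = 53°  [same arc JW]
2. ∠JSW = 97°  [linear pair at S on JZ]
3. ∠JWU = 47°  [△JUW]
4. ∠WJZ = 36°  [△JSW]
5. ∠JWZ = 91°  [△JZW]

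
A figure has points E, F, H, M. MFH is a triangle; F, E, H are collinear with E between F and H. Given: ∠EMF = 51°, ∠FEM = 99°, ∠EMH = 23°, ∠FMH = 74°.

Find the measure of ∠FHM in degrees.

∠FHM = 76°

1. ∠HEM = 81°  [linear pair at E on FH]
2. ∠EHM = 76°  [△MEH]
3. ∠FHM = 76°  [E on ray HF]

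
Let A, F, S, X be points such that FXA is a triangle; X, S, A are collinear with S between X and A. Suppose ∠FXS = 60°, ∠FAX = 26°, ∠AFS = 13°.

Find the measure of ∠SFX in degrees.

1. ∠FAS = 26°  [S on ray AX]
2. ∠ASF = 141°  [△FSA]
3. ∠FSX = 39°  [linear pair at S on XA]
4. ∠SFX = 81°  [△FXS]

∠SFX = 81°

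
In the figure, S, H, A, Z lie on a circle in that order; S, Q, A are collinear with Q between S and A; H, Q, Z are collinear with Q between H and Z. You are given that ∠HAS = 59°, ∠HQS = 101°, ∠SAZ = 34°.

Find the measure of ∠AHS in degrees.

∠AHS = 76°

1. ∠SHZ = 34°  [same arc SZ]
2. ∠ASH = 45°  [△SQH]
3. ∠AHS = 76°  [△SHA]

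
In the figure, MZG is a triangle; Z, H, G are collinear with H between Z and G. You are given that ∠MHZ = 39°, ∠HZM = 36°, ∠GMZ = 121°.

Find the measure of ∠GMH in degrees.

1. ∠GHM = 141°  [linear pair at H on ZG]
2. ∠GZM = 36°  [H on ray ZG]
3. ∠MGZ = 23°  [△MZG]
4. ∠HGM = 23°  [H on ray GZ]
5. ∠GMH = 16°  [△MHG]

∠GMH = 16°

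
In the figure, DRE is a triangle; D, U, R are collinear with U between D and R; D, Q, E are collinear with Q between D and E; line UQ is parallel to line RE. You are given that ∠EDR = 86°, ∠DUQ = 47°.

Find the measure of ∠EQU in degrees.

1. ∠QDU = 86°  [U on DR, Q on DE]
2. ∠DQU = 47°  [△DUQ]
3. ∠EQU = 133°  [linear pair at Q on DE]

∠EQU = 133°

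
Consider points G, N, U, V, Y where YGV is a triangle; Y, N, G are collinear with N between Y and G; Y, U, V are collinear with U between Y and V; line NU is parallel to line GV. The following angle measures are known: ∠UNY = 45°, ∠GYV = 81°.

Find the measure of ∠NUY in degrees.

1. ∠VGY = 45°  [NU∥GV, corresponding at N]
2. ∠GVY = 54°  [△YGV]
3. ∠NUY = 54°  [NU∥GV, corresponding at U]

∠NUY = 54°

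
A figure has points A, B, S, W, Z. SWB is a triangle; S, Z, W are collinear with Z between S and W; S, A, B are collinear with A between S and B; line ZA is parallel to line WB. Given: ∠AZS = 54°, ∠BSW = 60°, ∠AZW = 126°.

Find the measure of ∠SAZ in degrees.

∠SAZ = 66°

1. ∠BWS = 54°  [ZA∥WB, corresponding at Z]
2. ∠SBW = 66°  [△SWB]
3. ∠SAZ = 66°  [ZA∥WB, corresponding at A]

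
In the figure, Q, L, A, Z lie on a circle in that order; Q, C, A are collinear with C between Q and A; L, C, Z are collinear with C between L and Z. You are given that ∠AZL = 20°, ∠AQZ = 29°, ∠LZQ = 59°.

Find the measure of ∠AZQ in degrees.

1. ∠AQL = 20°  [same arc LA]
2. ∠LAQ = 59°  [same arc QL]
3. ∠ALQ = 101°  [△QLA]
4. ∠AZQ = 79°  [cyclic QLAZ, opposite ∠L+∠Z]

∠AZQ = 79°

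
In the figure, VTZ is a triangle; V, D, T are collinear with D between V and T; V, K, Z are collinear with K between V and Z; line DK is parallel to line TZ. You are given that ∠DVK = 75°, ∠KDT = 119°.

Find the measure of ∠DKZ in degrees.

∠DKZ = 136°

1. ∠KDV = 61°  [linear pair at D on VT]
2. ∠DKV = 44°  [△VDK]
3. ∠DKZ = 136°  [linear pair at K on VZ]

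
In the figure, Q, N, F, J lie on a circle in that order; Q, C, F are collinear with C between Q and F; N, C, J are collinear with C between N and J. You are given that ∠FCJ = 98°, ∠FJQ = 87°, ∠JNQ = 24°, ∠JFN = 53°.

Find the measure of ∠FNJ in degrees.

1. ∠NCQ = 98°  [vertical angles at C]
2. ∠FNQ = 93°  [cyclic QNFJ, opposite ∠N+∠J]
3. ∠FQN = 58°  [△QCN]
4. ∠FCN = 82°  [linear pair at C on QF]
5. ∠NFQ = 29°  [△QNF]
6. ∠FNJ = 69°  [△NCF]

∠FNJ = 69°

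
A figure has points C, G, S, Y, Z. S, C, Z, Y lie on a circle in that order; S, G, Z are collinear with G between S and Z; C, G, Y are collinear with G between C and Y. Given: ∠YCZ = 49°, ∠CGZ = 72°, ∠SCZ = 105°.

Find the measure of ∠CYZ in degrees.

∠CYZ = 16°

1. ∠CZS = 59°  [△CGZ]
2. ∠CSZ = 16°  [△SCZ]
3. ∠CYZ = 16°  [same arc CZ]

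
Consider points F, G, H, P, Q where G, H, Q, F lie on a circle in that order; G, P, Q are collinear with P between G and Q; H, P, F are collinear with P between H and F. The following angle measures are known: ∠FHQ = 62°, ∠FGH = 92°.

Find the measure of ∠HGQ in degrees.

∠HGQ = 30°

1. ∠FQH = 88°  [cyclic GHQF, opposite ∠G+∠Q]
2. ∠HFQ = 30°  [△HQF]
3. ∠HGQ = 30°  [same arc HQ]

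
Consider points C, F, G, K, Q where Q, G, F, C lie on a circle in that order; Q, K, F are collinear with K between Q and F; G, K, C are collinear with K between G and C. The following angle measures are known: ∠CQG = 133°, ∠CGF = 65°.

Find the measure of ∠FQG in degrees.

1. ∠CFG = 47°  [cyclic QGFC, opposite ∠Q+∠F]
2. ∠FCG = 68°  [△GFC]
3. ∠FQG = 68°  [same arc GF]

∠FQG = 68°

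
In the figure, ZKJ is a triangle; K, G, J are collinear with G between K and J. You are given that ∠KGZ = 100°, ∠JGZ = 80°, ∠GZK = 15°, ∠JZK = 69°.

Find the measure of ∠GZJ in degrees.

1. ∠GKZ = 65°  [△ZKG]
2. ∠JKZ = 65°  [G on ray KJ]
3. ∠KJZ = 46°  [△ZKJ]
4. ∠GJZ = 46°  [G on ray JK]
5. ∠GZJ = 54°  [△ZGJ]

∠GZJ = 54°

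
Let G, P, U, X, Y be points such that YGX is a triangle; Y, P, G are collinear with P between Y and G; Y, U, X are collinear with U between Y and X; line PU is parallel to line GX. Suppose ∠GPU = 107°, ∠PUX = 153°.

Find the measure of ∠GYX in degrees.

1. ∠UPY = 73°  [linear pair at P on YG]
2. ∠PUY = 27°  [linear pair at U on YX]
3. ∠PYU = 80°  [△YPU]
4. ∠GYX = 80°  [P on YG, U on YX]

∠GYX = 80°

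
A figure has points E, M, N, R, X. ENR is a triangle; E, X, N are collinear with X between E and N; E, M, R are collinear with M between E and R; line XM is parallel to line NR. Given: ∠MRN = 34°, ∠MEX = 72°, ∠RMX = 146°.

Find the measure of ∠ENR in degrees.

1. ∠ERN = 34°  [M on ray RE]
2. ∠NER = 72°  [X on EN, M on ER]
3. ∠ENR = 74°  [△ENR]

∠ENR = 74°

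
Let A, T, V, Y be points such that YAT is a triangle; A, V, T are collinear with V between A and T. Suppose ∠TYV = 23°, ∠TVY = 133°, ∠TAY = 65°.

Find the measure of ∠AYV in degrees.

1. ∠AVY = 47°  [linear pair at V on AT]
2. ∠VAY = 65°  [V on ray AT]
3. ∠AYV = 68°  [△YAV]

∠AYV = 68°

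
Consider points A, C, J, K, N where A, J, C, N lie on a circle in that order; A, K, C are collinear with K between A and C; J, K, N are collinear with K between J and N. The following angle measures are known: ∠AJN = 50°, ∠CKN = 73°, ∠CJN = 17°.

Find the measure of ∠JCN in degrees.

∠JCN = 106°

1. ∠ACN = 50°  [same arc AN]
2. ∠CNJ = 57°  [△CKN]
3. ∠JCN = 106°  [△JCN]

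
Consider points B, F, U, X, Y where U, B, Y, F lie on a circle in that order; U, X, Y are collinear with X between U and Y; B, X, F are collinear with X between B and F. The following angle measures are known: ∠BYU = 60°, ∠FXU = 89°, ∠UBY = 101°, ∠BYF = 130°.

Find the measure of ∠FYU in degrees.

∠FYU = 70°

1. ∠BUY = 19°  [△UBY]
2. ∠FXY = 91°  [linear pair at X on UY]
3. ∠BFY = 19°  [same arc BY]
4. ∠FYU = 70°  [△YXF]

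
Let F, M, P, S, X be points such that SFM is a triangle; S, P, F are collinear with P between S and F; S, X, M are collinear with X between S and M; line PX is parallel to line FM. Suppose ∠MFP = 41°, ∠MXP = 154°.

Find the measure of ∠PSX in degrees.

∠PSX = 113°

1. ∠MFS = 41°  [P on ray FS]
2. ∠PXS = 26°  [linear pair at X on SM]
3. ∠SPX = 41°  [PX∥FM, corresponding at P]
4. ∠PSX = 113°  [△SPX]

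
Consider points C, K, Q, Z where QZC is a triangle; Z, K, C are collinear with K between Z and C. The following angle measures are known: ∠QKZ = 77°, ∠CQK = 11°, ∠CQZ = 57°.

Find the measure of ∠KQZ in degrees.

1. ∠CKQ = 103°  [linear pair at K on ZC]
2. ∠KCQ = 66°  [△QKC]
3. ∠QCZ = 66°  [K on ray CZ]
4. ∠CZQ = 57°  [△QZC]
5. ∠KZQ = 57°  [K on ray ZC]
6. ∠KQZ = 46°  [△QZK]

∠KQZ = 46°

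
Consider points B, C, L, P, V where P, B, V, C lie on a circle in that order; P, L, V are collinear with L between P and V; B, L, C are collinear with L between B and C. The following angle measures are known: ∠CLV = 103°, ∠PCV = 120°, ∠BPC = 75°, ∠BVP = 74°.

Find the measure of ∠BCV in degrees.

1. ∠PBV = 60°  [cyclic PBVC, opposite ∠B+∠C]
2. ∠BPV = 46°  [△PBV]
3. ∠BCV = 46°  [same arc BV]

∠BCV = 46°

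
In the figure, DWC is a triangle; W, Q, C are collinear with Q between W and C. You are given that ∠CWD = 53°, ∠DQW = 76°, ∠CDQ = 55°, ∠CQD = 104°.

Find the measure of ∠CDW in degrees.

∠CDW = 106°

1. ∠DCQ = 21°  [△DQC]
2. ∠DCW = 21°  [Q on ray CW]
3. ∠CDW = 106°  [△DWC]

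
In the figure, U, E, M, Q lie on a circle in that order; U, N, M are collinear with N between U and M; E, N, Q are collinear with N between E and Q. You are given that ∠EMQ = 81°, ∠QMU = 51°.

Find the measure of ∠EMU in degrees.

∠EMU = 30°

1. ∠EUQ = 99°  [cyclic UEMQ, opposite ∠U+∠M]
2. ∠QEU = 51°  [same arc UQ]
3. ∠EQU = 30°  [△UEQ]
4. ∠EMU = 30°  [same arc UE]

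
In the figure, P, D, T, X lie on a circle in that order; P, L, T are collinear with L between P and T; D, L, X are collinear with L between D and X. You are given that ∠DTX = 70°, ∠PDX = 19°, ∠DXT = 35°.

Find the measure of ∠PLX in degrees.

1. ∠DPX = 110°  [cyclic PDTX, opposite ∠P+∠T]
2. ∠TDX = 75°  [△DTX]
3. ∠DXP = 51°  [△PDX]
4. ∠TPX = 75°  [same arc TX]
5. ∠PLX = 54°  [△PLX]

∠PLX = 54°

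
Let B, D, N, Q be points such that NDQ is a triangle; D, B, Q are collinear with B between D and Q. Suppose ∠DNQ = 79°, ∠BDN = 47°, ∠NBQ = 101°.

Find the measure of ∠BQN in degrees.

1. ∠NDQ = 47°  [B on ray DQ]
2. ∠DQN = 54°  [△NDQ]
3. ∠BQN = 54°  [B on ray QD]

∠BQN = 54°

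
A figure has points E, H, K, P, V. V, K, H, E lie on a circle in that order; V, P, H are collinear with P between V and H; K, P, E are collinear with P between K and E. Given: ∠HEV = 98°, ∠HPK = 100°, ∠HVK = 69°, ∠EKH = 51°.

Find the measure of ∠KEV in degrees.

∠KEV = 29°

1. ∠EPV = 100°  [vertical angles at P]
2. ∠EVH = 51°  [same arc HE]
3. ∠KEV = 29°  [△VPE]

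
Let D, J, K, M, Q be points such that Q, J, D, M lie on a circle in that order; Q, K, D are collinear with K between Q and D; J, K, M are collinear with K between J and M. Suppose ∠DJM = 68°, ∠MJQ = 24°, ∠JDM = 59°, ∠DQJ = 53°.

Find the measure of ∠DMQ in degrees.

∠DMQ = 88°

1. ∠DQM = 68°  [same arc DM]
2. ∠MDQ = 24°  [same arc QM]
3. ∠DMQ = 88°  [△QDM]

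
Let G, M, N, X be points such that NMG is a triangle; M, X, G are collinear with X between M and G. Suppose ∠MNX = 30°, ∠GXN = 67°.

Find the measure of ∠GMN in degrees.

∠GMN = 37°

1. ∠MXN = 113°  [linear pair at X on MG]
2. ∠NMX = 37°  [△NMX]
3. ∠GMN = 37°  [X on ray MG]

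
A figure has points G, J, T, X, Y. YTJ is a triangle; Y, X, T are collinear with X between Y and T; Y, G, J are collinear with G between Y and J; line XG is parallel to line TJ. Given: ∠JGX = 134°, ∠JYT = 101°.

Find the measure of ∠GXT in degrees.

∠GXT = 147°

1. ∠XGY = 46°  [linear pair at G on YJ]
2. ∠GYX = 101°  [X on YT, G on YJ]
3. ∠GXY = 33°  [△YXG]
4. ∠GXT = 147°  [linear pair at X on YT]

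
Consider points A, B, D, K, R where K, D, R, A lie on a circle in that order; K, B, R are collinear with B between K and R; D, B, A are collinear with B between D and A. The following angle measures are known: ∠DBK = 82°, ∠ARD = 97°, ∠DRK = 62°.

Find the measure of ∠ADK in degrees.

1. ∠AKD = 83°  [cyclic KDRA, opposite ∠K+∠R]
2. ∠DAK = 62°  [same arc KD]
3. ∠ADK = 35°  [△KDA]

∠ADK = 35°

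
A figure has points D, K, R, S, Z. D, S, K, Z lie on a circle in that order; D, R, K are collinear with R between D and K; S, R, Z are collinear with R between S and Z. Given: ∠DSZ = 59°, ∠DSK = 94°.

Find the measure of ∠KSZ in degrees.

1. ∠DKZ = 59°  [same arc DZ]
2. ∠DZK = 86°  [cyclic DSKZ, opposite ∠S+∠Z]
3. ∠KDZ = 35°  [△DKZ]
4. ∠KSZ = 35°  [same arc KZ]

∠KSZ = 35°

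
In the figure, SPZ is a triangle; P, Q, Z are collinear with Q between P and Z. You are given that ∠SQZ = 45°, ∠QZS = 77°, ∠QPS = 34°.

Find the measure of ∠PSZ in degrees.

∠PSZ = 69°

1. ∠PZS = 77°  [Q on ray ZP]
2. ∠SPZ = 34°  [Q on ray PZ]
3. ∠PSZ = 69°  [△SPZ]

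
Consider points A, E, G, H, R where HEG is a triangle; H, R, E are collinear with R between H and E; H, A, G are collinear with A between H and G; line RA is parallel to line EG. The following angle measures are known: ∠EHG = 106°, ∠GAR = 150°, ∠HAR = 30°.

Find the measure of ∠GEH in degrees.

1. ∠AHR = 106°  [R on HE, A on HG]
2. ∠ARH = 44°  [△HRA]
3. ∠GEH = 44°  [RA∥EG, corresponding at R]

∠GEH = 44°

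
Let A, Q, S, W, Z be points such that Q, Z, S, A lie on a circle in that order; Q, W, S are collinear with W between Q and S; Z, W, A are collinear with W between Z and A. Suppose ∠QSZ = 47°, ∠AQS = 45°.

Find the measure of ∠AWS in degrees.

∠AWS = 92°

1. ∠QAZ = 47°  [same arc QZ]
2. ∠AWQ = 88°  [△QWA]
3. ∠AWS = 92°  [linear pair at W on QS]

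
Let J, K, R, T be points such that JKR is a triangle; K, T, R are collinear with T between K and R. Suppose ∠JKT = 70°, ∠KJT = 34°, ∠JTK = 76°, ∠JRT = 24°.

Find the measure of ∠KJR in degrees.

∠KJR = 86°

1. ∠JKR = 70°  [T on ray KR]
2. ∠JRK = 24°  [T on ray RK]
3. ∠KJR = 86°  [△JKR]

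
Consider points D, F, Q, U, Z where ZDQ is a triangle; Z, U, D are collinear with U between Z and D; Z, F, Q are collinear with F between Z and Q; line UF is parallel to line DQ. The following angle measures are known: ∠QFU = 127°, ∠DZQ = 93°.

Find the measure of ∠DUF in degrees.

∠DUF = 146°

1. ∠UFZ = 53°  [linear pair at F on ZQ]
2. ∠FZU = 93°  [U on ZD, F on ZQ]
3. ∠FUZ = 34°  [△ZUF]
4. ∠DUF = 146°  [linear pair at U on ZD]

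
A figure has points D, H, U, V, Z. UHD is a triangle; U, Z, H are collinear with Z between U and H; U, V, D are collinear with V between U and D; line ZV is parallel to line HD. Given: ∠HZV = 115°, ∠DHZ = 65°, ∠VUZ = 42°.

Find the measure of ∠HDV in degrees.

1. ∠DHU = 65°  [Z on ray HU]
2. ∠DUH = 42°  [Z on UH, V on UD]
3. ∠HDU = 73°  [△UHD]
4. ∠HDV = 73°  [V on ray DU]

∠HDV = 73°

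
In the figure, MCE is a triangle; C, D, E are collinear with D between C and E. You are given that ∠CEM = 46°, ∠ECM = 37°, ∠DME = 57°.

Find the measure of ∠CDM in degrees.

1. ∠DEM = 46°  [D on ray EC]
2. ∠EDM = 77°  [△MDE]
3. ∠CDM = 103°  [linear pair at D on CE]

∠CDM = 103°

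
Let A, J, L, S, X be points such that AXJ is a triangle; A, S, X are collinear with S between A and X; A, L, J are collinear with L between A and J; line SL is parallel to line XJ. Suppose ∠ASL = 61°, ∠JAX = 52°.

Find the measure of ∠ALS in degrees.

∠ALS = 67°

1. ∠AXJ = 61°  [SL∥XJ, corresponding at S]
2. ∠AJX = 67°  [△AXJ]
3. ∠ALS = 67°  [SL∥XJ, corresponding at L]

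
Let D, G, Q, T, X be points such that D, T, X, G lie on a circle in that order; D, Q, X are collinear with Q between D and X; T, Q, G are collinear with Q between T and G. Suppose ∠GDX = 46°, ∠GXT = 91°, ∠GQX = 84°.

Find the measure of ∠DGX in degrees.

1. ∠GTX = 46°  [same arc XG]
2. ∠TGX = 43°  [△TXG]
3. ∠DXG = 53°  [△XQG]
4. ∠DGX = 81°  [△DXG]

∠DGX = 81°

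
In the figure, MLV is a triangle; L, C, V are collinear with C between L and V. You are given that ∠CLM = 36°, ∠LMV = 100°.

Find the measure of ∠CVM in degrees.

1. ∠MLV = 36°  [C on ray LV]
2. ∠LVM = 44°  [△MLV]
3. ∠CVM = 44°  [C on ray VL]

∠CVM = 44°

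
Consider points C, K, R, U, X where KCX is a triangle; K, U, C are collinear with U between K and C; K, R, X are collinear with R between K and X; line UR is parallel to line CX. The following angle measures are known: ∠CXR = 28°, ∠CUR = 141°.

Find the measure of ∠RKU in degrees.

∠RKU = 113°

1. ∠CXK = 28°  [R on ray XK]
2. ∠KUR = 39°  [linear pair at U on KC]
3. ∠KRU = 28°  [UR∥CX, corresponding at R]
4. ∠RKU = 113°  [△KUR]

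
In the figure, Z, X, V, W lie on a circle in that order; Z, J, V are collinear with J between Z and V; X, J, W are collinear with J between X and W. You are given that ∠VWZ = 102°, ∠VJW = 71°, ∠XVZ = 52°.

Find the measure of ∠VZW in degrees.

∠VZW = 19°

1. ∠WJZ = 109°  [linear pair at J on ZV]
2. ∠XWZ = 52°  [same arc ZX]
3. ∠VZW = 19°  [△ZJW]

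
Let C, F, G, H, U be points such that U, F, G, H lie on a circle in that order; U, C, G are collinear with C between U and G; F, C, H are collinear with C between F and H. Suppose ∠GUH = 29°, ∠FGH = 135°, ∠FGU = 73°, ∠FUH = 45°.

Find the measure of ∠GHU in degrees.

∠GHU = 89°

1. ∠FHU = 73°  [same arc UF]
2. ∠HFU = 62°  [△UFH]
3. ∠HGU = 62°  [same arc UH]
4. ∠GHU = 89°  [△UGH]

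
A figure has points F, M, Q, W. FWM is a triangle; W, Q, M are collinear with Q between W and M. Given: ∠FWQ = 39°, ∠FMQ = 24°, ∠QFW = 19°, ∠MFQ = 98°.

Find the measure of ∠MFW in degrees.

1. ∠FWM = 39°  [Q on ray WM]
2. ∠FMW = 24°  [Q on ray MW]
3. ∠MFW = 117°  [△FWM]

∠MFW = 117°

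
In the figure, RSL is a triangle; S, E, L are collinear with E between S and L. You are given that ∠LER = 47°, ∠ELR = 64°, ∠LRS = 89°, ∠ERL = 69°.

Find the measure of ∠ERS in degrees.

1. ∠RES = 133°  [linear pair at E on SL]
2. ∠RLS = 64°  [E on ray LS]
3. ∠LSR = 27°  [△RSL]
4. ∠ESR = 27°  [E on ray SL]
5. ∠ERS = 20°  [△RSE]

∠ERS = 20°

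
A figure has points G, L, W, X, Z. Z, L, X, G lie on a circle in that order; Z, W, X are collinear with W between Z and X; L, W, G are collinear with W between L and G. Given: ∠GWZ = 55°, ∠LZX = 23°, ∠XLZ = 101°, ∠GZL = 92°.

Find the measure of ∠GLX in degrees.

∠GLX = 69°

1. ∠LWX = 55°  [vertical angles at W]
2. ∠LXZ = 56°  [△ZLX]
3. ∠GLX = 69°  [△LWX]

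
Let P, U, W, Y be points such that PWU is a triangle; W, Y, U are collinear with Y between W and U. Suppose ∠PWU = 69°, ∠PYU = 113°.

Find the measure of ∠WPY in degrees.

∠WPY = 44°

1. ∠PWY = 69°  [Y on ray WU]
2. ∠PYW = 67°  [linear pair at Y on WU]
3. ∠WPY = 44°  [△PWY]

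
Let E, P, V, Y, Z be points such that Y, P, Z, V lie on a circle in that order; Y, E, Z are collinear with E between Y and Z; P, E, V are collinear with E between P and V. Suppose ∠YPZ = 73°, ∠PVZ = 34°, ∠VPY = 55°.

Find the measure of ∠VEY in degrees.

1. ∠VZY = 55°  [same arc YV]
2. ∠VEZ = 91°  [△ZEV]
3. ∠VEY = 89°  [linear pair at E on YZ]

∠VEY = 89°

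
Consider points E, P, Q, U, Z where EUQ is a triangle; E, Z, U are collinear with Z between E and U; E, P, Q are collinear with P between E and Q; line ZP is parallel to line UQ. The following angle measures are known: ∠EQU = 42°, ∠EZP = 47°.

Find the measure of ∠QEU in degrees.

∠QEU = 91°

1. ∠EPZ = 42°  [ZP∥UQ, corresponding at P]
2. ∠PEZ = 91°  [△EZP]
3. ∠QEU = 91°  [Z on EU, P on EQ]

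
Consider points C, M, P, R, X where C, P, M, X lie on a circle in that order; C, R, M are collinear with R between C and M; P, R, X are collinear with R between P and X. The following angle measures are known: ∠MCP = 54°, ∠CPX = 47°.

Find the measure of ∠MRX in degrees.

1. ∠MXP = 54°  [same arc PM]
2. ∠CMX = 47°  [same arc CX]
3. ∠MRX = 79°  [△MRX]

∠MRX = 79°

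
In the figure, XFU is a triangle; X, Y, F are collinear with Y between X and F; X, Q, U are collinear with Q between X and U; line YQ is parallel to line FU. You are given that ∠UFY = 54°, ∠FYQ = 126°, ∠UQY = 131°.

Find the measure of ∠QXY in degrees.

∠QXY = 77°

1. ∠QYX = 54°  [linear pair at Y on XF]
2. ∠XQY = 49°  [linear pair at Q on XU]
3. ∠QXY = 77°  [△XYQ]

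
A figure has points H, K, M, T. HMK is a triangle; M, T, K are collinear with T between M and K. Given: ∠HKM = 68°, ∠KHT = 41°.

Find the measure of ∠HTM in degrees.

1. ∠HKT = 68°  [T on ray KM]
2. ∠HTK = 71°  [△HTK]
3. ∠HTM = 109°  [linear pair at T on MK]

∠HTM = 109°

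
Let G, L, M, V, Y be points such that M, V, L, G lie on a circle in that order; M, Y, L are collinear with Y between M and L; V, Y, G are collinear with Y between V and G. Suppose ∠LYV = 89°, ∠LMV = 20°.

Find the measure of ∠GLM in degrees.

∠GLM = 69°

1. ∠GYM = 89°  [vertical angles at Y]
2. ∠LGV = 20°  [same arc VL]
3. ∠GYL = 91°  [linear pair at Y on ML]
4. ∠GLM = 69°  [△LYG]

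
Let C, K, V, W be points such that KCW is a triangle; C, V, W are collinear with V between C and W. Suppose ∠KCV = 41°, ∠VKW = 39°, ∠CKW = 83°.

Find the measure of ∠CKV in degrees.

1. ∠KCW = 41°  [V on ray CW]
2. ∠CWK = 56°  [△KCW]
3. ∠KWV = 56°  [V on ray WC]
4. ∠KVW = 85°  [△KVW]
5. ∠CVK = 95°  [linear pair at V on CW]
6. ∠CKV = 44°  [△KCV]

∠CKV = 44°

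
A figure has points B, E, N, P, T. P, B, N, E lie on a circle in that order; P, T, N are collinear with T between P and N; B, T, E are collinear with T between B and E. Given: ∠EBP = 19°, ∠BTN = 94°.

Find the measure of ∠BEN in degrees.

∠BEN = 75°

1. ∠ENP = 19°  [same arc PE]
2. ∠ETP = 94°  [vertical angles at T]
3. ∠ETN = 86°  [linear pair at T on PN]
4. ∠BEN = 75°  [△NTE]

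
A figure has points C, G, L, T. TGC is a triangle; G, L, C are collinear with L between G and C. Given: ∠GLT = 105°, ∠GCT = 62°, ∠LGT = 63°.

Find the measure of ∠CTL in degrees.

1. ∠CLT = 75°  [linear pair at L on GC]
2. ∠LCT = 62°  [L on ray CG]
3. ∠CTL = 43°  [△TLC]

∠CTL = 43°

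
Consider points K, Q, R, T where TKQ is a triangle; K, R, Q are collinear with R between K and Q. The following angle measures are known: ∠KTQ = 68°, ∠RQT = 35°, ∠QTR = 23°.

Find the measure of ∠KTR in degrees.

1. ∠QRT = 122°  [△TRQ]
2. ∠KQT = 35°  [R on ray QK]
3. ∠KRT = 58°  [linear pair at R on KQ]
4. ∠QKT = 77°  [△TKQ]
5. ∠RKT = 77°  [R on ray KQ]
6. ∠KTR = 45°  [△TKR]

∠KTR = 45°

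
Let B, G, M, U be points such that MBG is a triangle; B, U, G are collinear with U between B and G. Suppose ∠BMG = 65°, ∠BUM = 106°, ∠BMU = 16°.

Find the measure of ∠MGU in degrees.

1. ∠MBU = 58°  [△MBU]
2. ∠GBM = 58°  [U on ray BG]
3. ∠BGM = 57°  [△MBG]
4. ∠MGU = 57°  [U on ray GB]

∠MGU = 57°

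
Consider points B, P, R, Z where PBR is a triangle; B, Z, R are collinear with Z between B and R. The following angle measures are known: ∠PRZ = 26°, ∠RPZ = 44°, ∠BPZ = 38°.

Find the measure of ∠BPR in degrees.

1. ∠PZR = 110°  [△PZR]
2. ∠BRP = 26°  [Z on ray RB]
3. ∠BZP = 70°  [linear pair at Z on BR]
4. ∠PBZ = 72°  [△PBZ]
5. ∠PBR = 72°  [Z on ray BR]
6. ∠BPR = 82°  [△PBR]

∠BPR = 82°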